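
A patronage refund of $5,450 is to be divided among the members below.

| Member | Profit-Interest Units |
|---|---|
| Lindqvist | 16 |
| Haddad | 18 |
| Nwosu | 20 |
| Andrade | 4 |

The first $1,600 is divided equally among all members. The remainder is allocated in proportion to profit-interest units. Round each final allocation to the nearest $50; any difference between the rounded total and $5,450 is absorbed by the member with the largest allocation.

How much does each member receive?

Equal tier: $1,600 ÷ 4 = $400 apiece.
Remainder $3,850 by profit-interest units (total 58): Lindqvist 1,062.07 → $1,050; Haddad 1,194.83 → $1,200; Nwosu 1,327.59 → $1,350; Andrade 265.52 → $250.
Totals: Lindqvist $400 + $1,050 = $1,450; Haddad $400 + $1,200 = $1,600; Nwosu $400 + $1,350 = $1,750; Andrade $400 + $250 = $650.

Lindqvist: $1,450; Haddad: $1,600; Nwosu: $1,750; Andrade: $650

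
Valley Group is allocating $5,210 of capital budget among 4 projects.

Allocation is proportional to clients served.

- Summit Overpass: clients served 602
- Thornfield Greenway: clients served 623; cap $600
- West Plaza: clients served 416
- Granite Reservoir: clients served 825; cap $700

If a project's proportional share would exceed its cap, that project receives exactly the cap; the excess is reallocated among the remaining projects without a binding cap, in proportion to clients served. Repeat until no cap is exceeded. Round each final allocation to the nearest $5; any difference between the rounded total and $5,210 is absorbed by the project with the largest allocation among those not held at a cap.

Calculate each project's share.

Combined clients served = 2,466.
Pro-rata shares before constraints: Summit Overpass 1,271.87; Thornfield Greenway 1,316.23; West Plaza 878.90; Granite Reservoir 1,743.00.
Cap binds for Thornfield Greenway ($600), Granite Reservoir ($700); remaining pool $3,910 reallocated over remaining clients served 1,018.
Shares after redistribution: Summit Overpass 2,312.20 → $2,310; West Plaza 1,597.80 → $1,600.

Summit Overpass: $2,310 · Thornfield Greenway: $600 · West Plaza: $1,600 · Granite Reservoir: $700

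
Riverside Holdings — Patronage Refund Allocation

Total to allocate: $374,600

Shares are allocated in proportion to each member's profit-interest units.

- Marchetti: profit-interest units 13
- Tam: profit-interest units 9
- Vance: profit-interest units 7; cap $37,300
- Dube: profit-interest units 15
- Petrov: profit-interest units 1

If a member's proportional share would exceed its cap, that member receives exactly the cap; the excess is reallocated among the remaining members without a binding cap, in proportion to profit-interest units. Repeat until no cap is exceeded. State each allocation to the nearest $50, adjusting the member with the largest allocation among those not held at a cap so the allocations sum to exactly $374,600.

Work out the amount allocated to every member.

Marchetti: $115,400; Tam: $79,900; Vance: $37,300; Dube: $133,100; Petrov: $8,900

Combined profit-interest units = 45.
Proportional shares (ignoring caps): Marchetti 108,217.78; Tam 74,920.00; Vance 58,271.11; Dube 124,866.67; Petrov 8,324.44.
Held at cap: Vance ($37,300); residual $337,300 reallocated over remaining profit-interest units 38.
Remaining shares: Marchetti 115,392.11 → $115,400; Tam 79,886.84 → $79,900; Dube 133,144.74 → $133,150; Petrov 8,876.32 → $8,900.
Rounding difference −$50 applied to Dube → $133,100.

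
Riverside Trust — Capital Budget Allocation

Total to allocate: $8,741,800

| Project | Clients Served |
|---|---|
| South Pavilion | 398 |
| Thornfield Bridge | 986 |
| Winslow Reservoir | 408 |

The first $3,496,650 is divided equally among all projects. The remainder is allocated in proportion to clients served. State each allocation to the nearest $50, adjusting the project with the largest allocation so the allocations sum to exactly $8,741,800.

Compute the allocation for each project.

South Pavilion: $2,330,500 · Thornfield Bridge: $4,051,550 · Winslow Reservoir: $2,359,750

First tranche $3,496,650 split equally: $1,165,550 each.
Remainder $5,245,150 by clients served (total 1,792): South Pavilion 1,164,938.45 → $1,164,950; Thornfield Bridge 2,886,003.29 → $2,886,000; Winslow Reservoir 1,194,208.26 → $1,194,200.
Totals: South Pavilion $1,165,550 + $1,164,950 = $2,330,500; Thornfield Bridge $1,165,550 + $2,886,000 = $4,051,550; Winslow Reservoir $1,165,550 + $1,194,200 = $2,359,750.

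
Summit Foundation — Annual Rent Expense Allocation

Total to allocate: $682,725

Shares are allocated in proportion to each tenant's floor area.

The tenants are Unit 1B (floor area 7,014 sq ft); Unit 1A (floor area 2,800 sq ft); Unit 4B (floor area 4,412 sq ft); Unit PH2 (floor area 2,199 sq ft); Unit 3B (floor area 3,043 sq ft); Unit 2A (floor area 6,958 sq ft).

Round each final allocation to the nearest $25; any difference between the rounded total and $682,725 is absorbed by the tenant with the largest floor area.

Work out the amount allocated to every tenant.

Total floor area = 26,426.
Unrounded shares: Unit 1B 7,014/26,426 × $682,725 = 181,209.16; Unit 1A 2,800/26,426 × $682,725 = 72,338.98; Unit 4B 4,412/26,426 × $682,725 = 113,985.57; Unit PH2 2,199/26,426 × $682,725 = 56,811.94; Unit 3B 3,043/26,426 × $682,725 = 78,616.97; Unit 2A 6,958/26,426 × $682,725 = 179,762.38.
After rounding ($25): Unit 1B $181,200; Unit 1A $72,350; Unit 4B $113,975; Unit PH2 $56,800; Unit 3B $78,625; Unit 2A $179,750. Sum = $682,700.
Difference $682,725 − $682,700 = +$25 applied to largest floor area (Unit 1B): Unit 1B becomes $181,225.

Unit 1B: $181,225 | Unit 1A: $72,350 | Unit 4B: $113,975 | Unit PH2: $56,800 | Unit 3B: $78,625 | Unit 2A: $179,750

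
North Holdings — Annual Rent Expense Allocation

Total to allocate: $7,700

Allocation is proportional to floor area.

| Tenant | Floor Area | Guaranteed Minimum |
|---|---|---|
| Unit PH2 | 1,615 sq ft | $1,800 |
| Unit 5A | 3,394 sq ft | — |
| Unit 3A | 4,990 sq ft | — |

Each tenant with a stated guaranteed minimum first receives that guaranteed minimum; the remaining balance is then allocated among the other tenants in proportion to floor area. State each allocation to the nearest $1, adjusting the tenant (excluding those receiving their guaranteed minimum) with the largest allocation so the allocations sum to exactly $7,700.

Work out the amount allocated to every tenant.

Unit PH2: $1,800 | Unit 5A: $2,388 | Unit 3A: $3,512

Minimums first: Unit PH2 $1,800. Residual $5,900.
Residual split over remaining floor area 8,384: Unit 5A 2,388.43 → $2,388; Unit 3A 3,511.57 → $3,512.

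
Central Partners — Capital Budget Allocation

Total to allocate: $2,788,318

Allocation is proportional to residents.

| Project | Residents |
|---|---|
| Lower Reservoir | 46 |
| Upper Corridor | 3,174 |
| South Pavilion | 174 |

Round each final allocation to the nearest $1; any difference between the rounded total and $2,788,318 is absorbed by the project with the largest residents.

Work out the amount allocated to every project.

Sum of residents: 46 + 3,174 + 174 = 3,394.
Proportional shares: Lower Reservoir 37,790.99; Upper Corridor 2,607,578.47; South Pavilion 142,948.54.
At nearest $1: Lower Reservoir $37,791; Upper Corridor $2,607,578; South Pavilion $142,949. Sum = $2,788,318.
Sum already equals the total — no adjustment.

Lower Reservoir: $37,791; Upper Corridor: $2,607,578; South Pavilion: $142,949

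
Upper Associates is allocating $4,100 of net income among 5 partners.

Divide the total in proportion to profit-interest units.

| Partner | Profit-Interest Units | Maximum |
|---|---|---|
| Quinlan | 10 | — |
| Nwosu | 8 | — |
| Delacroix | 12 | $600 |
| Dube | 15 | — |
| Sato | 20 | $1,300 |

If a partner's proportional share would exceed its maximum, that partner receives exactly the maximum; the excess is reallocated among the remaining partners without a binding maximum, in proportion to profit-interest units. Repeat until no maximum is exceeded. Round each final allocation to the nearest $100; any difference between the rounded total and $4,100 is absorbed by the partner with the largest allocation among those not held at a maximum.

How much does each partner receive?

Combined profit-interest units = 65.
Unconstrained shares: Quinlan 630.77; Nwosu 504.62; Delacroix 756.92; Dube 946.15; Sato 1,261.54.
Capped: Delacroix ($600); residual $3,500 reallocated over remaining profit-interest units 53.
Capped: Sato ($1,300); residual $2,200 reallocated over remaining profit-interest units 33.
Redistributed shares: Quinlan 666.67 → $700; Nwosu 533.33 → $500; Dube 1,000.00 → $1,000.

Quinlan: $700 · Nwosu: $500 · Delacroix: $600 · Dube: $1,000 · Sato: $1,300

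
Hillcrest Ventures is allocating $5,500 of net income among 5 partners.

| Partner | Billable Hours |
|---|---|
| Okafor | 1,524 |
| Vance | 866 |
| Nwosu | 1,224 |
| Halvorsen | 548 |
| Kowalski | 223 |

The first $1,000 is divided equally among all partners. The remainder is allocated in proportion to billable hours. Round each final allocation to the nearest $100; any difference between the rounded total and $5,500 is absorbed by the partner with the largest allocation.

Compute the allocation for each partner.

Okafor: $1,700 | Vance: $1,100 | Nwosu: $1,500 | Halvorsen: $800 | Kowalski: $400

$1,000 shared equally gives $200 per partner.
Remainder $4,500 by billable hours (total 4,385): Okafor 1,563.97 → $1,600; Vance 888.71 → $900; Nwosu 1,256.10 → $1,300; Halvorsen 562.37 → $600; Kowalski 228.85 → $200.
Rounding difference −$100 on remainder applied to Okafor.
Totals: Okafor $200 + $1,500 = $1,700; Vance $200 + $900 = $1,100; Nwosu $200 + $1,300 = $1,500; Halvorsen $200 + $600 = $800; Kowalski $200 + $200 = $400.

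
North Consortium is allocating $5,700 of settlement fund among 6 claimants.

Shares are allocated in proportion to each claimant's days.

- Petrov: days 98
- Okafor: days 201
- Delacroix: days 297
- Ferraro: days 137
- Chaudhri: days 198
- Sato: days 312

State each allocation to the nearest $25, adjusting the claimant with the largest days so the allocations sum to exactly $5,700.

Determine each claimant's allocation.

Petrov: $450 | Okafor: $925 | Delacroix: $1,350 | Ferraro: $625 | Chaudhri: $900 | Sato: $1,450

Days total: 1,243.
Pro-rata amounts: Petrov 98/1,243 × $5,700 = 449.40; Okafor 201/1,243 × $5,700 = 921.72; Delacroix 297/1,243 × $5,700 = 1,361.95; Ferraro 137/1,243 × $5,700 = 628.24; Chaudhri 198/1,243 × $5,700 = 907.96; Sato 312/1,243 × $5,700 = 1,430.73.
Rounded to nearest $25: Petrov $450; Okafor $925; Delacroix $1,350; Ferraro $625; Chaudhri $900; Sato $1,425. Sum = $5,675.
Difference $5,700 − $5,675 = +$25 applied to largest days (Sato): Sato becomes $1,450.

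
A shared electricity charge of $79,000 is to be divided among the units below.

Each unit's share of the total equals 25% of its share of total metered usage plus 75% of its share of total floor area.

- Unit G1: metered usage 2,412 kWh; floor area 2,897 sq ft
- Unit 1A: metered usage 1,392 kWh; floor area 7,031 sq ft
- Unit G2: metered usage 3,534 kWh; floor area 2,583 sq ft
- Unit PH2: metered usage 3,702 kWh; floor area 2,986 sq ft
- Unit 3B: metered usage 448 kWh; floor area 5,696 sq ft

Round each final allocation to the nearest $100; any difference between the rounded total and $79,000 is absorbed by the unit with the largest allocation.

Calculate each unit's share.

Unit G1: $12,200; Unit 1A: $22,100; Unit G2: $13,300; Unit PH2: $14,700; Unit 3B: $16,700

Metered usage total 11,488; floor area total 21,193.
Blended shares (25% metered usage + 75% floor area): Unit G1 0.1550; Unit 1A 0.2791; Unit G2 0.1683; Unit PH2 0.1862; Unit 3B 0.2113.
Raw shares: Unit G1 12,245.92; Unit 1A 22,049.91; Unit G2 13,296.98; Unit PH2 14,712.49; Unit 3B 16,694.70.
Rounded to nearest $100: Unit G1 $12,200; Unit 1A $22,000; Unit G2 $13,300; Unit PH2 $14,700; Unit 3B $16,700. Sum = $78,900.
Difference $79,000 − $78,900 = +$100 applied to largest allocation (Unit 1A): Unit 1A becomes $22,100.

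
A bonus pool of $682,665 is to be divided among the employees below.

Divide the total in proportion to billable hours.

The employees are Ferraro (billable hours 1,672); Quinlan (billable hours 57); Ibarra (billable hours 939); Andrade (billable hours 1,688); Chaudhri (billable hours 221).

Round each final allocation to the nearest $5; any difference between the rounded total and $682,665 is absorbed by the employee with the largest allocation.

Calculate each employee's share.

Ferraro: $249,380 · Quinlan: $8,500 · Ibarra: $140,055 · Andrade: $251,770 · Chaudhri: $32,960

Combined billable hours = 4,577.
Pro-rata amounts: Ferraro 1,672/4,577 × $682,665 = 249,380.79; Quinlan 57/4,577 × $682,665 = 8,501.62; Ibarra 939/4,577 × $682,665 = 140,052.97; Andrade 1,688/4,577 × $682,665 = 251,767.21; Chaudhri 221/4,577 × $682,665 = 32,962.41.
At nearest $5: Ferraro $249,380; Quinlan $8,500; Ibarra $140,055; Andrade $251,765; Chaudhri $32,960. Sum = $682,660.
Difference $682,665 − $682,660 = +$5 applied to largest allocation (Andrade): Andrade becomes $251,770.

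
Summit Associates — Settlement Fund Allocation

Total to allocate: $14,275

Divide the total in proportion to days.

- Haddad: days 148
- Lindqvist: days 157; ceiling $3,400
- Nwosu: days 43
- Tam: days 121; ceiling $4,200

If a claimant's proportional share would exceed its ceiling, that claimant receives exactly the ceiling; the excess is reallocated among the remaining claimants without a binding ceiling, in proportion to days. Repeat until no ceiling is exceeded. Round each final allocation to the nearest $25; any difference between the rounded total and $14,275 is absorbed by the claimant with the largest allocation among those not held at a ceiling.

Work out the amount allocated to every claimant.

Haddad: $5,175; Lindqvist: $3,400; Nwosu: $1,500; Tam: $4,200

Days total: 469.
Unconstrained shares: Haddad 4,504.69; Lindqvist 4,778.62; Nwosu 1,308.80; Tam 3,682.89.
Held at cap: Lindqvist ($3,400); remaining pool $10,875 reallocated over remaining days 312.
Held at cap: Tam ($4,200); remaining pool $6,675 reallocated over remaining days 191.
Redistributed shares: Haddad 5,172.25 → $5,175; Nwosu 1,502.75 → $1,500.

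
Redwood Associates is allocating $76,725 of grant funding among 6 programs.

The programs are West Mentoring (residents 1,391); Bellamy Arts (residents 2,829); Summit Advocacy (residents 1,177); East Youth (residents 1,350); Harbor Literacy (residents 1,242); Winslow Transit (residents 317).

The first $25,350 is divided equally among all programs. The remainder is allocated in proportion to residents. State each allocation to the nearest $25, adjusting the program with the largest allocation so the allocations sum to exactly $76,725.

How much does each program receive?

West Mentoring: $12,825 | Bellamy Arts: $21,750 | Summit Advocacy: $11,500 | East Youth: $12,575 | Harbor Literacy: $11,900 | Winslow Transit: $6,175

$25,350 shared equally gives $4,225 per program.
Remainder $51,375 by residents (total 8,306): West Mentoring 8,603.74 → $8,600; Bellamy Arts 17,498.18 → $17,500; Summit Advocacy 7,280.08 → $7,275; East Youth 8,350.14 → $8,350; Harbor Literacy 7,682.13 → $7,675; Winslow Transit 1,960.74 → $1,950.
Rounding difference +$25 on remainder applied to Bellamy Arts.
Totals: West Mentoring $4,225 + $8,600 = $12,825; Bellamy Arts $4,225 + $17,525 = $21,750; Summit Advocacy $4,225 + $7,275 = $11,500; East Youth $4,225 + $8,350 = $12,575; Harbor Literacy $4,225 + $7,675 = $11,900; Winslow Transit $4,225 + $1,950 = $6,175.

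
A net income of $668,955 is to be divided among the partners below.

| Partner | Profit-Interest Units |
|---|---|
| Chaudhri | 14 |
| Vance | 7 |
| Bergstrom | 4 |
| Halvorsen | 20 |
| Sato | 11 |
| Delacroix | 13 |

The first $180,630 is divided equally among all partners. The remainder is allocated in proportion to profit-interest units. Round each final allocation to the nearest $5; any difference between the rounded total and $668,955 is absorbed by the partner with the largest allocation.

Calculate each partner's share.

Equal tier: $180,630 ÷ 6 = $30,105 apiece.
Remainder $488,325 by profit-interest units (total 69): Chaudhri 99,080.43 → $99,080; Vance 49,540.22 → $49,540; Bergstrom 28,308.70 → $28,310; Halvorsen 141,543.48 → $141,545; Sato 77,848.91 → $77,850; Delacroix 92,003.26 → $92,005.
Rounding difference −$5 on remainder applied to Halvorsen.
Totals: Chaudhri $30,105 + $99,080 = $129,185; Vance $30,105 + $49,540 = $79,645; Bergstrom $30,105 + $28,310 = $58,415; Halvorsen $30,105 + $141,540 = $171,645; Sato $30,105 + $77,850 = $107,955; Delacroix $30,105 + $92,005 = $122,110.

Chaudhri: $129,185 · Vance: $79,645 · Bergstrom: $58,415 · Halvorsen: $171,645 · Sato: $107,955 · Delacroix: $122,110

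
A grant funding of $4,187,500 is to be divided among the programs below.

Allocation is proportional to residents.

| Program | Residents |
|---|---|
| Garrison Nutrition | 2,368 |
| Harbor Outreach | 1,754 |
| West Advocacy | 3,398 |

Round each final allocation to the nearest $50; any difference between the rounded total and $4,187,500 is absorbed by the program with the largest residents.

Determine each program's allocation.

Residents total: 7,520.
Proportional shares: Garrison Nutrition 2,368/7,520 × $4,187,500 = 1,318,617.02; Harbor Outreach 1,754/7,520 × $4,187,500 = 976,712.10; West Advocacy 3,398/7,520 × $4,187,500 = 1,892,170.88.
After rounding ($50): Garrison Nutrition $1,318,600; Harbor Outreach $976,700; West Advocacy $1,892,150. Sum = $4,187,450.
Difference $4,187,500 − $4,187,450 = +$50 applied to largest residents (West Advocacy): West Advocacy becomes $1,892,200.

Garrison Nutrition: $1,318,600 | Harbor Outreach: $976,700 | West Advocacy: $1,892,200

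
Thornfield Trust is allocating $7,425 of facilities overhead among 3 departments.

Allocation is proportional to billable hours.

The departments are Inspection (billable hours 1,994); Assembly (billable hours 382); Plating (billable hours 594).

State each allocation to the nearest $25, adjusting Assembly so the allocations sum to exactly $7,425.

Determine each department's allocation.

Billable hours total: 2,970.
Pro-rata amounts: Inspection 1,994/2,970 × $7,425 = 4,985.00; Assembly 382/2,970 × $7,425 = 955.00; Plating 594/2,970 × $7,425 = 1,485.00.
Rounded to nearest $25: Inspection $4,975; Assembly $950; Plating $1,475. Sum = $7,400.
Difference $7,425 − $7,400 = +$25 applied to Assembly: Assembly becomes $975.

Inspection: $4,975 · Assembly: $975 · Plating: $1,475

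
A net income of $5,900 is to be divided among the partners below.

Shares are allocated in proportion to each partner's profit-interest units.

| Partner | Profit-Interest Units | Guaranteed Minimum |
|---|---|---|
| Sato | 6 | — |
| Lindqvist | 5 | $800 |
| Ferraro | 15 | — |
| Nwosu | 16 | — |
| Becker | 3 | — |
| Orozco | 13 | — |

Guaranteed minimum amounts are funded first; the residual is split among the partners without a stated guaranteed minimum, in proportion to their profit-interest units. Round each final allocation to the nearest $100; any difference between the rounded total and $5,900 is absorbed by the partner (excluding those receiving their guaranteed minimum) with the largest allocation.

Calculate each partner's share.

Sato: $600 | Lindqvist: $800 | Ferraro: $1,400 | Nwosu: $1,500 | Becker: $300 | Orozco: $1,300

Guaranteed amounts: Lindqvist $800. Remaining pool $5,100.
Remaining pool split over remaining profit-interest units 53: Sato 577.36 → $600; Ferraro 1,443.40 → $1,400; Nwosu 1,539.62 → $1,500; Becker 288.68 → $300; Orozco 1,250.94 → $1,300.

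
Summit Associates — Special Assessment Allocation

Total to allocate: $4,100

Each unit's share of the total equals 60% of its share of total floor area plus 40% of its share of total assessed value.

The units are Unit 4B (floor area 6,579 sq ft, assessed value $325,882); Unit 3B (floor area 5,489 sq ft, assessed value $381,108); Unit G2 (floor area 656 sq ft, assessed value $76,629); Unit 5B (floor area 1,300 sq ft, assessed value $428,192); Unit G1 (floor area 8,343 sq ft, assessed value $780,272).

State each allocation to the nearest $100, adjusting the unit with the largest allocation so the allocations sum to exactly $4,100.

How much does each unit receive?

Unit 4B: $1,000; Unit 3B: $900; Unit G2: $100; Unit 5B: $500; Unit G1: $1,600

Totals — floor area 22,367, assessed value 1,992,083.
Combined weights (60% floor area + 40% assessed value): Unit 4B 0.2419; Unit 3B 0.2238; Unit G2 0.0330; Unit 5B 0.1209; Unit G1 0.3805.
Proportional shares: Unit 4B 991.87; Unit 3B 917.45; Unit G2 135.23; Unit 5B 495.49; Unit G1 1,559.96.
After rounding ($100): Unit 4B $1,000; Unit 3B $900; Unit G2 $100; Unit 5B $500; Unit G1 $1,600. Sum = $4,100.
Sum already equals the total — no adjustment.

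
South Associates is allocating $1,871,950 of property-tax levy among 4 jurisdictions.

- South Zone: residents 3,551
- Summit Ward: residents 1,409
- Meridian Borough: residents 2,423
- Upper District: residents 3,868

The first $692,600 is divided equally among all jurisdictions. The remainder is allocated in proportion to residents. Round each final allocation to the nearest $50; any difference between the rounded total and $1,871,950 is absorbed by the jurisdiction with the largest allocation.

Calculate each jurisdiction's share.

$692,600 shared equally gives $173,150 per jurisdiction.
Remainder $1,179,350 by residents (total 11,251): South Zone 372,222.19 → $372,200; Summit Ward 147,693.91 → $147,700; Meridian Borough 253,983.21 → $254,000; Upper District 405,450.70 → $405,450.
Totals: South Zone $173,150 + $372,200 = $545,350; Summit Ward $173,150 + $147,700 = $320,850; Meridian Borough $173,150 + $254,000 = $427,150; Upper District $173,150 + $405,450 = $578,600.

South Zone: $545,350 | Summit Ward: $320,850 | Meridian Borough: $427,150 | Upper District: $578,600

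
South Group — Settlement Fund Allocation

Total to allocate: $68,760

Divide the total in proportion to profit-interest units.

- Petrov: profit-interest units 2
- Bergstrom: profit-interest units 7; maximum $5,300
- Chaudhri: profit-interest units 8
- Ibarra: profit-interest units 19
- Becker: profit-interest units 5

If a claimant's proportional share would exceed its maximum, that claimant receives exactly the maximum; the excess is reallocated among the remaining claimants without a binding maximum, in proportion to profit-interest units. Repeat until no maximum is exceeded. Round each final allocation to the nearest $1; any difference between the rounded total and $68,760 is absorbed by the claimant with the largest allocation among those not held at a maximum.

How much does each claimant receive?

Total profit-interest units = 41.
Pro-rata shares before constraints: Petrov 3,354.15; Bergstrom 11,739.51; Chaudhri 13,416.59; Ibarra 31,864.39; Becker 8,385.37.
Cap binds for Bergstrom ($5,300); residual $63,460 reallocated over remaining profit-interest units 34.
Remaining shares: Petrov 3,732.94 → $3,733; Chaudhri 14,931.76 → $14,932; Ibarra 35,462.94 → $35,463; Becker 9,332.35 → $9,332.

Petrov: $3,733; Bergstrom: $5,300; Chaudhri: $14,932; Ibarra: $35,463; Becker: $9,332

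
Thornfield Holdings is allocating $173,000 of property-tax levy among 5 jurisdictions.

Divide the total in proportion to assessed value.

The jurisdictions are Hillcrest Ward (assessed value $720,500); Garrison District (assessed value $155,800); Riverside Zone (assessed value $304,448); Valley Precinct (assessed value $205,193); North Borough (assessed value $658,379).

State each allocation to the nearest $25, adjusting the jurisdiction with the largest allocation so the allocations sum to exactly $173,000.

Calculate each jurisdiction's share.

Combined assessed value = 2,044,320.
Unrounded shares: Hillcrest Ward 720,500/2,044,320 × $173,000 = 60,972.11; Garrison District 155,800/2,044,320 × $173,000 = 13,184.53; Riverside Zone 304,448/2,044,320 × $173,000 = 25,763.83; Valley Precinct 205,193/2,044,320 × $173,000 = 17,364.40; North Borough 658,379/2,044,320 × $173,000 = 55,715.14.
After rounding ($25): Hillcrest Ward $60,975; Garrison District $13,175; Riverside Zone $25,775; Valley Precinct $17,375; North Borough $55,725. Sum = $173,025.
Difference $173,000 − $173,025 = −$25 applied to largest allocation (Hillcrest Ward): Hillcrest Ward becomes $60,950.

Hillcrest Ward: $60,950 | Garrison District: $13,175 | Riverside Zone: $25,775 | Valley Precinct: $17,375 | North Borough: $55,725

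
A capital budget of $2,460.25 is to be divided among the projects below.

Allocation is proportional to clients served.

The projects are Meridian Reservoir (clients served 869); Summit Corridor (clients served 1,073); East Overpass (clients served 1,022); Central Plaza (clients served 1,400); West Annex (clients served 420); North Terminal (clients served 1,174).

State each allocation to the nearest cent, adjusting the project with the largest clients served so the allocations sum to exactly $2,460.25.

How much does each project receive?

Sum of clients served: 869 + 1,073 + 1,022 + 1,400 + 420 + 1,174 = 5,958.
Unrounded shares: Meridian Reservoir 358.8381; Summit Corridor 443.0762; East Overpass 422.0167; Central Plaza 578.1051; West Annex 173.4315; North Terminal 484.7824.
Rounded to nearest cent: Meridian Reservoir $358.84; Summit Corridor $443.08; East Overpass $422.02; Central Plaza $578.11; West Annex $173.43; North Terminal $484.78. Sum = $2,460.26.
Difference $2,460.25 − $2,460.26 = −$0.01 applied to largest clients served (Central Plaza): Central Plaza becomes $578.10.

Meridian Reservoir: $358.84 | Summit Corridor: $443.08 | East Overpass: $422.02 | Central Plaza: $578.10 | West Annex: $173.43 | North Terminal: $484.78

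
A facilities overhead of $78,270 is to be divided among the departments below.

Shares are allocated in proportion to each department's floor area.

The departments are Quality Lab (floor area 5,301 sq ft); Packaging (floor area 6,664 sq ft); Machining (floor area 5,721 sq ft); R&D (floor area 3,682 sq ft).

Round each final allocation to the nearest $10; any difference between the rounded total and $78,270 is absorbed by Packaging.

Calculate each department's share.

Sum of floor area: 21,368.
Proportional shares: Quality Lab 5,301/21,368 × $78,270 = 19,417.32; Packaging 6,664/21,368 × $78,270 = 24,409.93; Machining 5,721/21,368 × $78,270 = 20,955.76; R&D 3,682/21,368 × $78,270 = 13,487.00.
After rounding ($10): Quality Lab $19,420; Packaging $24,410; Machining $20,960; R&D $13,490. Sum = $78,280.
Difference $78,270 − $78,280 = −$10 applied to Packaging: Packaging becomes $24,400.

Quality Lab: $19,420 | Packaging: $24,400 | Machining: $20,960 | R&D: $13,490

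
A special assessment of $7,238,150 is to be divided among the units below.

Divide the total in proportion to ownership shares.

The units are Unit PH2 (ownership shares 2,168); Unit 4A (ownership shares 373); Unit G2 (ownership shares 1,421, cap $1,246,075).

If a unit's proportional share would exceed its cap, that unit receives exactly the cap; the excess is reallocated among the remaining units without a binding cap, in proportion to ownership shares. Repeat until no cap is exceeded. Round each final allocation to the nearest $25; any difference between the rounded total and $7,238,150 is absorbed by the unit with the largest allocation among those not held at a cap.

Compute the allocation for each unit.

Unit PH2: $5,112,475 · Unit 4A: $879,600 · Unit G2: $1,246,075

Sum of ownership shares: 3,962.
Proportional shares (ignoring caps): Unit PH2 3,960,703.99; Unit 4A 681,431.08; Unit G2 2,596,014.93.
Capped: Unit G2 ($1,246,075); remaining pool $5,992,075 reallocated over remaining ownership shares 2,541.
Redistributed shares: Unit PH2 5,112,482.72 → $5,112,475; Unit 4A 879,592.28 → $879,600.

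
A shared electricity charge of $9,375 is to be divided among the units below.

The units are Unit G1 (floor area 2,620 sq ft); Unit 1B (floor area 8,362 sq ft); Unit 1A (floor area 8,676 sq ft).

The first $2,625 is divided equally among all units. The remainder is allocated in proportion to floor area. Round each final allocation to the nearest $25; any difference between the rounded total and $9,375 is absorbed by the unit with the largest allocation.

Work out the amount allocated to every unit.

Unit G1: $1,775 | Unit 1B: $3,750 | Unit 1A: $3,850

First tranche $2,625 split equally: $875 each.
Remainder $6,750 by floor area (total 19,658): Unit G1 899.63 → $900; Unit 1B 2,871.27 → $2,875; Unit 1A 2,979.09 → $2,975.
Totals: Unit G1 $875 + $900 = $1,775; Unit 1B $875 + $2,875 = $3,750; Unit 1A $875 + $2,975 = $3,850.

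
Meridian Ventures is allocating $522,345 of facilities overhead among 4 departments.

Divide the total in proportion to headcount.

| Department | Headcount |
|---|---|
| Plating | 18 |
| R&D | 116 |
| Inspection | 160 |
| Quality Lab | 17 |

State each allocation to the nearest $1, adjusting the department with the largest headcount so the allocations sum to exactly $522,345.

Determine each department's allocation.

Sum of headcount: 311.
Unrounded shares: Plating 18/311 × $522,345 = 30,232.19; R&D 116/311 × $522,345 = 194,829.65; Inspection 160/311 × $522,345 = 268,730.55; Quality Lab 17/311 × $522,345 = 28,552.62.
After rounding ($1): Plating $30,232; R&D $194,830; Inspection $268,731; Quality Lab $28,553. Sum = $522,346.
Difference $522,345 − $522,346 = −$1 applied to largest headcount (Inspection): Inspection becomes $268,730.

Plating: $30,232; R&D: $194,830; Inspection: $268,730; Quality Lab: $28,553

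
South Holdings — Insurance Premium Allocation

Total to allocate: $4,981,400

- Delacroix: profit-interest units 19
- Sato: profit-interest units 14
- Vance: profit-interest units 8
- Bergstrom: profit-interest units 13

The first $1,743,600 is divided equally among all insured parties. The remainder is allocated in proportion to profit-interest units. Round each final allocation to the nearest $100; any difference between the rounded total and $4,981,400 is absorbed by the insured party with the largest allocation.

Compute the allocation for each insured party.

$1,743,600 shared equally gives $435,900 per insured party.
Remainder $3,237,800 by profit-interest units (total 54): Delacroix 1,139,225.93 → $1,139,200; Sato 839,429.63 → $839,400; Vance 479,674.07 → $479,700; Bergstrom 779,470.37 → $779,500.
Totals: Delacroix $435,900 + $1,139,200 = $1,575,100; Sato $435,900 + $839,400 = $1,275,300; Vance $435,900 + $479,700 = $915,600; Bergstrom $435,900 + $779,500 = $1,215,400.

Delacroix: $1,575,100 · Sato: $1,275,300 · Vance: $915,600 · Bergstrom: $1,215,400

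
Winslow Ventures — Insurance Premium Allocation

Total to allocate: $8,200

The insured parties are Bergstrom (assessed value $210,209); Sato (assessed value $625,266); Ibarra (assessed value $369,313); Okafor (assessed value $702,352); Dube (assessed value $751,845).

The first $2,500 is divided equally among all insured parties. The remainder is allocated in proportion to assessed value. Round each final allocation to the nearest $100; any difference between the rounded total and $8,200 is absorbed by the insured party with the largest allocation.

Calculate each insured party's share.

Equal tier: $2,500 ÷ 5 = $500 apiece.
Remainder $5,700 by assessed value (total 2,658,985): Bergstrom 450.62 → $500; Sato 1,340.37 → $1,300; Ibarra 791.69 → $800; Okafor 1,505.61 → $1,500; Dube 1,611.71 → $1,600.
Totals: Bergstrom $500 + $500 = $1,000; Sato $500 + $1,300 = $1,800; Ibarra $500 + $800 = $1,300; Okafor $500 + $1,500 = $2,000; Dube $500 + $1,600 = $2,100.

Bergstrom: $1,000 | Sato: $1,800 | Ibarra: $1,300 | Okafor: $2,000 | Dube: $2,100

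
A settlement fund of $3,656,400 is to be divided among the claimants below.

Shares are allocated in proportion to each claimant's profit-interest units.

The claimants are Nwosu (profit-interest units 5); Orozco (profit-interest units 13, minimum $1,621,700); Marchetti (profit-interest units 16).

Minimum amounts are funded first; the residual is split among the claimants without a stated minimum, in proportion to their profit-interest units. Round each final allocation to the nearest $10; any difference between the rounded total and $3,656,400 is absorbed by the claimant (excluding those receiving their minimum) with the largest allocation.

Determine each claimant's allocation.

Guaranteed amounts: Orozco $1,621,700. Balance $2,034,700.
Balance split over remaining profit-interest units 21: Nwosu 484,452.38 → $484,450; Marchetti 1,550,247.62 → $1,550,250.

Nwosu: $484,450 | Orozco: $1,621,700 | Marchetti: $1,550,250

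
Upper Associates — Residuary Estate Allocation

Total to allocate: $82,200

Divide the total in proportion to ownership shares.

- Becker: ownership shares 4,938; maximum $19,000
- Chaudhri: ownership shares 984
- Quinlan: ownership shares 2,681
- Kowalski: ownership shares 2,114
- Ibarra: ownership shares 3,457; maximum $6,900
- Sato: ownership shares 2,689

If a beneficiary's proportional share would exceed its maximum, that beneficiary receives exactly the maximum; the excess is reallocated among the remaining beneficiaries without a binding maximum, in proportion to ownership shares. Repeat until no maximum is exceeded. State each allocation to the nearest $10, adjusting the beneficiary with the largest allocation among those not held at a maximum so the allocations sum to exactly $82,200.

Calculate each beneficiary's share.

Total ownership shares = 16,863.
Unconstrained shares: Becker 24,070.66; Chaudhri 4,796.58; Quinlan 13,068.74; Kowalski 10,304.86; Ibarra 16,851.41; Sato 13,107.74.
Held at cap: Becker ($19,000), Ibarra ($6,900); remaining pool $56,300 reallocated over remaining ownership shares 8,468.
Shares after redistribution: Chaudhri 6,542.18 → $6,540; Quinlan 17,824.79 → $17,820; Kowalski 14,055.05 → $14,060; Sato 17,877.98 → $17,880.

Becker: $19,000 · Chaudhri: $6,540 · Quinlan: $17,820 · Kowalski: $14,060 · Ibarra: $6,900 · Sato: $17,880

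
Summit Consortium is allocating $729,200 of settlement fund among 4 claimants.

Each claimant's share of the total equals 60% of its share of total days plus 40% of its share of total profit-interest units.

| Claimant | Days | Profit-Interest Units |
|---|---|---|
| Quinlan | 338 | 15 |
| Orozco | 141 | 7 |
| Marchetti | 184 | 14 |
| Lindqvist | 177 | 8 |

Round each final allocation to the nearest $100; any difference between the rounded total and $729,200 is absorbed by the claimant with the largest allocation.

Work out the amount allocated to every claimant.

Quinlan: $275,600 | Orozco: $119,800 | Marchetti: $188,600 | Lindqvist: $145,200

Totals — days 840, profit-interest units 44.
Composite weights (60% days + 40% profit-interest units): Quinlan 0.3778; Orozco 0.1644; Marchetti 0.2587; Lindqvist 0.1992.
Pro-rata amounts: Quinlan 275,486.08; Orozco 119,844.49; Marchetti 188,644.99; Lindqvist 145,224.44.
At nearest $100: Quinlan $275,500; Orozco $119,800; Marchetti $188,600; Lindqvist $145,200. Sum = $729,100.
Difference $729,200 − $729,100 = +$100 applied to largest allocation (Quinlan): Quinlan becomes $275,600.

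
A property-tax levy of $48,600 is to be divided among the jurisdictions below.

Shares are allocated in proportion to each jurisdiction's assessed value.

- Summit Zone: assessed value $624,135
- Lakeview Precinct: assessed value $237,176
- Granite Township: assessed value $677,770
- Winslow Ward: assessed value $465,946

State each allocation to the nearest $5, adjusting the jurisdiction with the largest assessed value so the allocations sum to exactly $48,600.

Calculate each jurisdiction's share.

Combined assessed value = 2,005,027.
Pro-rata amounts: Summit Zone 624,135/2,005,027 × $48,600 = 15,128.46; Lakeview Precinct 237,176/2,005,027 × $48,600 = 5,748.93; Granite Township 677,770/2,005,027 × $48,600 = 16,428.52; Winslow Ward 465,946/2,005,027 × $48,600 = 11,294.10.
At nearest $5: Summit Zone $15,130; Lakeview Precinct $5,750; Granite Township $16,430; Winslow Ward $11,295. Sum = $48,605.
Difference $48,600 − $48,605 = −$5 applied to largest assessed value (Granite Township): Granite Township becomes $16,425.

Summit Zone: $15,130 | Lakeview Precinct: $5,750 | Granite Township: $16,425 | Winslow Ward: $11,295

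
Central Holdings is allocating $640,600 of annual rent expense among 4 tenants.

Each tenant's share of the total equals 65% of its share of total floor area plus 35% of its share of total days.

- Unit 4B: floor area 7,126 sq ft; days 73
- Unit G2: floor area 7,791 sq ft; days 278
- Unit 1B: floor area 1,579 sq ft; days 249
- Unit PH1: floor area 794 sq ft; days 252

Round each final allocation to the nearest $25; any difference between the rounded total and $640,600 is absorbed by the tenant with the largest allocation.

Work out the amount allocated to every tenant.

Floor area total 17,290; days total 852.
Composite weights (65% floor area + 35% days): Unit 4B 0.2979; Unit G2 0.4071; Unit 1B 0.1616; Unit PH1 0.1334.
Pro-rata amounts: Unit 4B 190,823.85; Unit G2 260,786.09; Unit 1B 103,552.76; Unit PH1 85,437.30.
After rounding ($25): Unit 4B $190,825; Unit G2 $260,775; Unit 1B $103,550; Unit PH1 $85,425. Sum = $640,575.
Difference $640,600 − $640,575 = +$25 applied to largest allocation (Unit G2): Unit G2 becomes $260,800.

Unit 4B: $190,825; Unit G2: $260,800; Unit 1B: $103,550; Unit PH1: $85,425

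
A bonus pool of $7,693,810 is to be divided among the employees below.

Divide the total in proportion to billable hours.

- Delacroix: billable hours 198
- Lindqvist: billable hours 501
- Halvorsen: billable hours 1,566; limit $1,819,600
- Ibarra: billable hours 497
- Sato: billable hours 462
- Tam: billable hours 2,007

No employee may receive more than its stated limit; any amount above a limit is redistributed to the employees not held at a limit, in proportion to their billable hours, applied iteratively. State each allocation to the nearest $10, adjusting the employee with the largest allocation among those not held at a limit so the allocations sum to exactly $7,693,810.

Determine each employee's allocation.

Billable hours total: 5,231.
Unconstrained shares: Delacroix 291,220.49; Lindqvist 736,876.09; Halvorsen 2,303,289.33; Ibarra 730,992.84; Sato 679,514.48; Tam 2,951,916.78.
Cap binds for Halvorsen ($1,819,600); balance $5,874,210 reallocated over remaining billable hours 3,665.
Redistributed shares: Delacroix 317,351.59 → $317,350; Lindqvist 802,995.69 → $803,000; Ibarra 796,584.55 → $796,580; Sato 740,487.05 → $740,490; Tam 3,216,791.12 → $3,216,790.

Delacroix: $317,350; Lindqvist: $803,000; Halvorsen: $1,819,600; Ibarra: $796,580; Sato: $740,490; Tam: $3,216,790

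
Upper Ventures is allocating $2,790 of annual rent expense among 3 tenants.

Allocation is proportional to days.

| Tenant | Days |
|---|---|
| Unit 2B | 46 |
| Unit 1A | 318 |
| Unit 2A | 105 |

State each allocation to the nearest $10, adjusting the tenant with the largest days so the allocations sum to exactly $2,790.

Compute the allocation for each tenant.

Combined days = 469.
Pro-rata amounts: Unit 2B 46/469 × $2,790 = 273.65; Unit 1A 318/469 × $2,790 = 1,891.73; Unit 2A 105/469 × $2,790 = 624.63.
Rounded to nearest $10: Unit 2B $270; Unit 1A $1,890; Unit 2A $620. Sum = $2,780.
Difference $2,790 − $2,780 = +$10 applied to largest days (Unit 1A): Unit 1A becomes $1,900.

Unit 2B: $270 | Unit 1A: $1,900 | Unit 2A: $620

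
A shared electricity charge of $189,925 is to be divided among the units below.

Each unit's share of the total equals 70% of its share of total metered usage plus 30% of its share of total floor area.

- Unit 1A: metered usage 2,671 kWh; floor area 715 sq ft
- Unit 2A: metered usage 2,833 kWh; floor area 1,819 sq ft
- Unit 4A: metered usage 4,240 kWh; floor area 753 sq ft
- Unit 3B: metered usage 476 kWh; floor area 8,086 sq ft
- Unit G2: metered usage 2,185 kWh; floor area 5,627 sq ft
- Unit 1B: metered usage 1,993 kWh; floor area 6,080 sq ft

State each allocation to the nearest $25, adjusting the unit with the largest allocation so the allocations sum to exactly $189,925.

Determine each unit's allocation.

Totals — metered usage 14,398, floor area 23,080.
Blended shares (70% metered usage + 30% floor area): Unit 1A 0.1392; Unit 2A 0.1614; Unit 4A 0.2159; Unit 3B 0.1282; Unit G2 0.1794; Unit 1B 0.1759.
Proportional shares: Unit 1A 26,428.46; Unit 2A 30,649.77; Unit 4A 41,010.02; Unit 3B 24,357.14; Unit G2 34,067.09; Unit 1B 33,412.53.
At nearest $25: Unit 1A $26,425; Unit 2A $30,650; Unit 4A $41,000; Unit 3B $24,350; Unit G2 $34,075; Unit 1B $33,425. Sum = $189,925.
Rounded total matches; no reconciliation needed.

Unit 1A: $26,425 · Unit 2A: $30,650 · Unit 4A: $41,000 · Unit 3B: $24,350 · Unit G2: $34,075 · Unit 1B: $33,425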